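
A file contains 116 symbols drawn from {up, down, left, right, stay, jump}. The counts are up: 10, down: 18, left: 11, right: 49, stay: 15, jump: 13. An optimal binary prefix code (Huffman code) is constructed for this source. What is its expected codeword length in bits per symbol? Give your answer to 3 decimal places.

2.336 bits/symbol

Probabilities are the counts divided by 116.
Repeatedly combine the two least-probable nodes; the expected code length is the sum of the merged weights.
merge 5/58 + 11/116 → 21/116
merge 13/116 + 15/116 → 7/29
merge 9/58 + 21/116 → 39/116
merge 7/29 + 39/116 → 67/116
merge 49/116 + 67/116 → 1
L = 21/116 + 7/29 + 39/116 + 67/116 + 1 = 271/116 ≈ 2.336 bits/symbol.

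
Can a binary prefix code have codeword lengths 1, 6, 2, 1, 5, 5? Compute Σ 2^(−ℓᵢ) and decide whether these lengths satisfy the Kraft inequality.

With common denominator 2^6 = 64: Σ 2^(−ℓᵢ) = 32/64 + 1/64 + 16/64 + 32/64 + 2/64 + 2/64 = 85/64 = 1.328125.
Kraft's inequality requires Σ ≤ 1; here Σ = 1.328125 > 1, so no such prefix code exists.

1.328125; no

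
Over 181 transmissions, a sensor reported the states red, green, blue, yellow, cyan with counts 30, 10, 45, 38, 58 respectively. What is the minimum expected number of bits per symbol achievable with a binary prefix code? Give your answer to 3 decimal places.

Probabilities are the counts divided by 181.
Repeatedly combine the two least-probable nodes; the expected code length is the sum of the merged weights.
merge 10/181 + 30/181 → 40/181
merge 38/181 + 40/181 → 78/181
merge 45/181 + 58/181 → 103/181
merge 78/181 + 103/181 → 1
L = 40/181 + 78/181 + 103/181 + 1 = 402/181 ≈ 2.221 bits/symbol.

2.221 bits/symbol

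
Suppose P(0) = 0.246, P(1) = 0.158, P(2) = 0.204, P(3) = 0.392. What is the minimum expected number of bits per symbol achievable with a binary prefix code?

Repeatedly combine the two least-probable nodes; the expected code length is the sum of the merged weights.
merge 79/500 + 51/250 → 181/500
merge 123/500 + 181/500 → 76/125
merge 49/125 + 76/125 → 1
L = 181/500 + 76/125 + 1 = 197/100 = 1.97 bits/symbol.

1.97 bits/symbol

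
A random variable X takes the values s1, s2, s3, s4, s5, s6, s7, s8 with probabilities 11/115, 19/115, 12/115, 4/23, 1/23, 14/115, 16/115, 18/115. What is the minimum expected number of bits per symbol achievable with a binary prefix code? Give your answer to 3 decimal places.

2.965 bits/symbol

Repeatedly combine the two least-probable nodes; the expected code length is the sum of the merged weights.
merge 1/23 + 11/115 → 16/115
merge 12/115 + 14/115 → 26/115
merge 16/115 + 16/115 → 32/115
merge 18/115 + 19/115 → 37/115
merge 4/23 + 26/115 → 2/5
merge 32/115 + 37/115 → 3/5
merge 2/5 + 3/5 → 1
L = 16/115 + 26/115 + 32/115 + 37/115 + 2/5 + 3/5 + 1 = 341/115 ≈ 2.965 bits/symbol.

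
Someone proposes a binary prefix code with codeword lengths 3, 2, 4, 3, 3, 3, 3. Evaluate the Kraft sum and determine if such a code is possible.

0.9375; yes

With common denominator 2^4 = 16: Σ 2^(−ℓᵢ) = 2/16 + 4/16 + 1/16 + 2/16 + 2/16 + 2/16 + 2/16 = 15/16 = 0.9375.
Kraft's inequality requires Σ ≤ 1; here Σ = 0.9375 ≤ 1, so such a prefix code exists.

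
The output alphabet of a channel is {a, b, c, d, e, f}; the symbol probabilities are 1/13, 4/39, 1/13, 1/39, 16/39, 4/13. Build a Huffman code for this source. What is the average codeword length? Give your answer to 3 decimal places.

2.154 bits/symbol

Repeatedly combine the two least-probable nodes; the expected code length is the sum of the merged weights.
merge 1/39 + 1/13 → 4/39
merge 1/13 + 4/39 → 7/39
merge 4/39 + 7/39 → 11/39
merge 11/39 + 4/13 → 23/39
merge 16/39 + 23/39 → 1
L = 4/39 + 7/39 + 11/39 + 23/39 + 1 = 28/13 ≈ 2.154 bits/symbol.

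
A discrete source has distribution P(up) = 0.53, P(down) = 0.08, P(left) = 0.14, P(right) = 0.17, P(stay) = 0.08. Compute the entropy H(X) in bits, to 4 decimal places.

H = −Σ pᵢ log₂ pᵢ.
−0.53·log₂(0.53) = 0.4854
−0.08·log₂(0.08) = 0.2915
−0.14·log₂(0.14) = 0.3971
−0.17·log₂(0.17) = 0.4346
−0.08·log₂(0.08) = 0.2915
Sum ≈ 1.9002 → 1.9002 bits.

1.9002 bits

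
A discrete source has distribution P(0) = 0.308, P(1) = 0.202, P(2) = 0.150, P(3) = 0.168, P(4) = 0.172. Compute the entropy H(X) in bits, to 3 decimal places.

2.269 bits

H = −Σ pᵢ log₂ pᵢ.
−0.308·log₂(0.308) = 0.5233
−0.202·log₂(0.202) = 0.4661
−0.150·log₂(0.150) = 0.4105
−0.168·log₂(0.168) = 0.4323
−0.172·log₂(0.172) = 0.4368
Sum ≈ 2.2691 → 2.269 bits.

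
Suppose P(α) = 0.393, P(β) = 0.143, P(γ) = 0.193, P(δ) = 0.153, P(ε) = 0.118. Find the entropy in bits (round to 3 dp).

2.167 bits

H = −Σ pᵢ log₂ pᵢ.
−0.393·log₂(0.393) = 0.5295
−0.143·log₂(0.143) = 0.4012
−0.193·log₂(0.193) = 0.4581
−0.153·log₂(0.153) = 0.4144
−0.118·log₂(0.118) = 0.3638
Sum ≈ 2.1670 → 2.167 bits.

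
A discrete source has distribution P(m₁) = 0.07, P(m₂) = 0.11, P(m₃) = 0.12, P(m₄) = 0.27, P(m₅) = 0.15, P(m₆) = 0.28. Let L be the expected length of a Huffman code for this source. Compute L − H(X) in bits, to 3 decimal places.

Entropy H = −Σ p log₂ p ≈ 2.4207 bits.
Huffman merges: 7/100+11/100→9/50; 3/25+3/20→27/100; 9/50+27/100→9/20; 27/100+7/25→11/20; 9/20+11/20→1. L = 49/20 ≈ 2.4500.
L − H = 2.4500 − 2.4207 = 0.029 bits.

0.029 bits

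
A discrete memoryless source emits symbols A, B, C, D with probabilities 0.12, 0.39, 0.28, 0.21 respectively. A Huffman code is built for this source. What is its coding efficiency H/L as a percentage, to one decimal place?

Entropy H = −Σ p log₂ p ≈ 1.8839 bits.
Huffman merges: 3/25+21/100→33/100; 7/25+33/100→61/100; 39/100+61/100→1. L = 97/50 ≈ 1.9400.
Efficiency = H/L = 1.8839/1.9400 = 97.1%.

97.1%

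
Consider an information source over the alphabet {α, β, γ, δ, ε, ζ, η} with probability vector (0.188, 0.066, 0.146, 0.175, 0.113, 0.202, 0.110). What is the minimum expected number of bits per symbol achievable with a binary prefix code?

2.786 bits/symbol

Repeatedly combine the two least-probable nodes; the expected code length is the sum of the merged weights.
merge 33/500 + 11/100 → 22/125
merge 113/1000 + 73/500 → 259/1000
merge 7/40 + 22/125 → 351/1000
merge 47/250 + 101/500 → 39/100
merge 259/1000 + 351/1000 → 61/100
merge 39/100 + 61/100 → 1
L = 22/125 + 259/1000 + 351/1000 + 39/100 + 61/100 + 1 = 1393/500 = 2.786 bits/symbol.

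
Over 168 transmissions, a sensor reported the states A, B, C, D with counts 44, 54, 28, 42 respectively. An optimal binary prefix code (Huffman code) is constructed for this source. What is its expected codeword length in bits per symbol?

2 bits/symbol

Probabilities are the counts divided by 168.
Repeatedly combine the two least-probable nodes; the expected code length is the sum of the merged weights.
merge 1/6 + 1/4 → 5/12
merge 11/42 + 9/28 → 7/12
merge 5/12 + 7/12 → 1
L = 5/12 + 7/12 + 1 = 2 bits/symbol.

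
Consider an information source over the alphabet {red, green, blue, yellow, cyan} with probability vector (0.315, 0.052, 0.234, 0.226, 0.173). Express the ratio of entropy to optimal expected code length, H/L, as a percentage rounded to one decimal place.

Entropy H = −Σ p log₂ p ≈ 2.1599 bits.
Huffman merges: 13/250+173/1000→9/40; 9/40+113/500→451/1000; 117/500+63/200→549/1000; 451/1000+549/1000→1. L = 89/40 ≈ 2.2250.
Efficiency = H/L = 2.1599/2.2250 = 97.1%.

97.1%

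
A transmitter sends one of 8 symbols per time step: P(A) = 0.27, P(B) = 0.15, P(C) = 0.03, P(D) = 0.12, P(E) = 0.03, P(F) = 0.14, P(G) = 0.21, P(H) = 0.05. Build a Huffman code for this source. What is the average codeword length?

2.69 bits/symbol

Repeatedly combine the two least-probable nodes; the expected code length is the sum of the merged weights.
merge 3/100 + 3/100 → 3/50
merge 1/20 + 3/50 → 11/100
merge 11/100 + 3/25 → 23/100
merge 7/50 + 3/20 → 29/100
merge 21/100 + 23/100 → 11/25
merge 27/100 + 29/100 → 14/25
merge 11/25 + 14/25 → 1
L = 3/50 + 11/100 + 23/100 + 29/100 + 11/25 + 14/25 + 1 = 269/100 = 2.69 bits/symbol.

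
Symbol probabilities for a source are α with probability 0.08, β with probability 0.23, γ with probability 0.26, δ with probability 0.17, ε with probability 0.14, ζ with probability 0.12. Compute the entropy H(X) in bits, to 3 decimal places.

H = −Σ pᵢ log₂ pᵢ.
−0.08·log₂(0.08) = 0.2915
−0.23·log₂(0.23) = 0.4877
−0.26·log₂(0.26) = 0.5053
−0.17·log₂(0.17) = 0.4346
−0.14·log₂(0.14) = 0.3971
−0.12·log₂(0.12) = 0.3671
Sum ≈ 2.4832 → 2.483 bits.

2.483 bits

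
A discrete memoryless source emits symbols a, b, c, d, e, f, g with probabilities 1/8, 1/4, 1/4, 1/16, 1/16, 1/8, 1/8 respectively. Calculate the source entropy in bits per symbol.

Each probability is a power of 1/2, so log₂(1/p) is an integer.
H = Σ p·log₂(1/p) = 1/8·3 + 1/4·2 + 1/4·2 + 1/16·4 + 1/16·4 + 1/8·3 + 1/8·3 = 2.625 bits.

2.625 bits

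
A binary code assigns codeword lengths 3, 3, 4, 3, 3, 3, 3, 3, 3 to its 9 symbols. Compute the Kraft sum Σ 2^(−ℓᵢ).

With common denominator 2^4 = 16: Σ 2^(−ℓᵢ) = 2/16 + 2/16 + 1/16 + 2/16 + 2/16 + 2/16 + 2/16 + 2/16 + 2/16 = 17/16 = 1.0625.

1.0625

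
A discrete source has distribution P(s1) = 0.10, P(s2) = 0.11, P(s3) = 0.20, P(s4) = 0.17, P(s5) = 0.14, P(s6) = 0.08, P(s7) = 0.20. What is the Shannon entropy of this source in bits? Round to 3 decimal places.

2.734 bits

H = −Σ pᵢ log₂ pᵢ.
−0.10·log₂(0.10) = 0.3322
−0.11·log₂(0.11) = 0.3503
−0.20·log₂(0.20) = 0.4644
−0.17·log₂(0.17) = 0.4346
−0.14·log₂(0.14) = 0.3971
−0.08·log₂(0.08) = 0.2915
−0.20·log₂(0.20) = 0.4644
Sum ≈ 2.7345 → 2.734 bits.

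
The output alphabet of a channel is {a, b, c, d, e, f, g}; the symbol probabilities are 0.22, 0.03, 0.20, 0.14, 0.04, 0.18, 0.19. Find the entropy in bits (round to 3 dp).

H = −Σ pᵢ log₂ pᵢ.
−0.22·log₂(0.22) = 0.4806
−0.03·log₂(0.03) = 0.1518
−0.20·log₂(0.20) = 0.4644
−0.14·log₂(0.14) = 0.3971
−0.04·log₂(0.04) = 0.1858
−0.18·log₂(0.18) = 0.4453
−0.19·log₂(0.19) = 0.4552
Sum ≈ 2.5801 → 2.580 bits.

2.580 bits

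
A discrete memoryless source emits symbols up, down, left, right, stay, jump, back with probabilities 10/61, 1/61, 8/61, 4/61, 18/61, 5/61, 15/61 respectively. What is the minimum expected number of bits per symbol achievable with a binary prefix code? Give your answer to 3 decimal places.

2.541 bits/symbol

Repeatedly combine the two least-probable nodes; the expected code length is the sum of the merged weights.
merge 1/61 + 4/61 → 5/61
merge 5/61 + 5/61 → 10/61
merge 8/61 + 10/61 → 18/61
merge 10/61 + 15/61 → 25/61
merge 18/61 + 18/61 → 36/61
merge 25/61 + 36/61 → 1
L = 5/61 + 10/61 + 18/61 + 25/61 + 36/61 + 1 = 155/61 ≈ 2.541 bits/symbol.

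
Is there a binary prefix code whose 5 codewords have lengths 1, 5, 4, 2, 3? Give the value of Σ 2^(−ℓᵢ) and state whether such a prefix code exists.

With common denominator 2^5 = 32: Σ 2^(−ℓᵢ) = 16/32 + 1/32 + 2/32 + 8/32 + 4/32 = 31/32 = 0.96875.
Kraft's inequality requires Σ ≤ 1; here Σ = 0.96875 ≤ 1, so such a prefix code exists.

0.96875; yes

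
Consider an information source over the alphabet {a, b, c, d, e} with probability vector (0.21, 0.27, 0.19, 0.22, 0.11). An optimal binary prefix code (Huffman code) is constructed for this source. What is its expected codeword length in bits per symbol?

Repeatedly combine the two least-probable nodes; the expected code length is the sum of the merged weights.
merge 11/100 + 19/100 → 3/10
merge 21/100 + 11/50 → 43/100
merge 27/100 + 3/10 → 57/100
merge 43/100 + 57/100 → 1
L = 3/10 + 43/100 + 57/100 + 1 = 23/10 = 2.3 bits/symbol.

2.3 bits/symbol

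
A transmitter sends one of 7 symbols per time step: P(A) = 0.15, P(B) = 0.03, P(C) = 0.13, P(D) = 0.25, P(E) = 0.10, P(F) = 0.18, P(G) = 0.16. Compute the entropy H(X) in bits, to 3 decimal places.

H = −Σ pᵢ log₂ pᵢ.
−0.15·log₂(0.15) = 0.4105
−0.03·log₂(0.03) = 0.1518
−0.13·log₂(0.13) = 0.3826
−0.25·log₂(0.25) = 0.5000
−0.10·log₂(0.10) = 0.3322
−0.18·log₂(0.18) = 0.4453
−0.16·log₂(0.16) = 0.4230
Sum ≈ 2.6455 → 2.645 bits.

2.645 bits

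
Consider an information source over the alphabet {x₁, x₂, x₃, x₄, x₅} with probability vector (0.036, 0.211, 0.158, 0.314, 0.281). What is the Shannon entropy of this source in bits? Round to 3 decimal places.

H = −Σ pᵢ log₂ pᵢ.
−0.036·log₂(0.036) = 0.1727
−0.211·log₂(0.211) = 0.4736
−0.158·log₂(0.158) = 0.4206
−0.314·log₂(0.314) = 0.5247
−0.281·log₂(0.281) = 0.5146
Sum ≈ 2.1062 → 2.106 bits.

2.106 bits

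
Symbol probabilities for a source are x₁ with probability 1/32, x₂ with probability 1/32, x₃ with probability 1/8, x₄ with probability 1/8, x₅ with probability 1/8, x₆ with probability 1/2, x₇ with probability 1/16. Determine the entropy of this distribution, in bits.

Each probability is a power of 1/2, so log₂(1/p) is an integer.
H = Σ p·log₂(1/p) = 1/32·5 + 1/32·5 + 1/8·3 + 1/8·3 + 1/8·3 + 1/2·1 + 1/16·4 = 2.1875 bits.

2.1875 bits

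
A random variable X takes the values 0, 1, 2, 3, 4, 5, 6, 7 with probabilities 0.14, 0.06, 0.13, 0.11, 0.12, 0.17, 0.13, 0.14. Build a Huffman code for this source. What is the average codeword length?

Repeatedly combine the two least-probable nodes; the expected code length is the sum of the merged weights.
merge 3/50 + 11/100 → 17/100
merge 3/25 + 13/100 → 1/4
merge 13/100 + 7/50 → 27/100
merge 7/50 + 17/100 → 31/100
merge 17/100 + 1/4 → 21/50
merge 27/100 + 31/100 → 29/50
merge 21/50 + 29/50 → 1
L = 17/100 + 1/4 + 27/100 + 31/100 + 21/50 + 29/50 + 1 = 3 bits/symbol.

3 bits/symbol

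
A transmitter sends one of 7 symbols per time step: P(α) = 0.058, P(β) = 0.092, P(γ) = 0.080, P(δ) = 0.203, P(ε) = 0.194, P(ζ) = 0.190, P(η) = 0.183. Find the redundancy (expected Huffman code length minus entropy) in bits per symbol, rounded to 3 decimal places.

Entropy H = −Σ p log₂ p ≈ 2.6760 bits.
Huffman merges: 29/500+2/25→69/500; 23/250+69/500→23/100; 183/1000+19/100→373/1000; 97/500+203/1000→397/1000; 23/100+373/1000→603/1000; 397/1000+603/1000→1. L = 2741/1000 ≈ 2.7410.
L − H = 2.7410 − 2.6760 = 0.065 bits.

0.065 bits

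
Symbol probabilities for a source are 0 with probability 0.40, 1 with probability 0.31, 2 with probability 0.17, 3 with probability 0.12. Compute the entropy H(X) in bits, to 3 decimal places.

H = −Σ pᵢ log₂ pᵢ.
−0.40·log₂(0.40) = 0.5288
−0.31·log₂(0.31) = 0.5238
−0.17·log₂(0.17) = 0.4346
−0.12·log₂(0.12) = 0.3671
Sum ≈ 1.8542 → 1.854 bits.

1.854 bits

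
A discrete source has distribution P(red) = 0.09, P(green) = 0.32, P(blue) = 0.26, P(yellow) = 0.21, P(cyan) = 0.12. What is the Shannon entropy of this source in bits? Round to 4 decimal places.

H = −Σ pᵢ log₂ pᵢ.
−0.09·log₂(0.09) = 0.3127
−0.32·log₂(0.32) = 0.5260
−0.26·log₂(0.26) = 0.5053
−0.21·log₂(0.21) = 0.4728
−0.12·log₂(0.12) = 0.3671
Sum ≈ 2.1839 → 2.1839 bits.

2.1839 bits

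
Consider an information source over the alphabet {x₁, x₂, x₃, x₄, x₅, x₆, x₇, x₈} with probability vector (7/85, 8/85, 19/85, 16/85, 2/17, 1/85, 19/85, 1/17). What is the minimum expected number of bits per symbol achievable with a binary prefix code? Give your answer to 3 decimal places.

2.776 bits/symbol

Repeatedly combine the two least-probable nodes; the expected code length is the sum of the merged weights.
merge 1/85 + 1/17 → 6/85
merge 6/85 + 7/85 → 13/85
merge 8/85 + 2/17 → 18/85
merge 13/85 + 16/85 → 29/85
merge 18/85 + 19/85 → 37/85
merge 19/85 + 29/85 → 48/85
merge 37/85 + 48/85 → 1
L = 6/85 + 13/85 + 18/85 + 29/85 + 37/85 + 48/85 + 1 = 236/85 ≈ 2.776 bits/symbol.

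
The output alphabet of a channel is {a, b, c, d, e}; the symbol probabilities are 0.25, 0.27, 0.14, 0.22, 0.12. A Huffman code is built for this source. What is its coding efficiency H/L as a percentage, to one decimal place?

Entropy H = −Σ p log₂ p ≈ 2.2548 bits.
Huffman merges: 3/25+7/50→13/50; 11/50+1/4→47/100; 13/50+27/100→53/100; 47/100+53/100→1. L = 113/50 ≈ 2.2600.
Efficiency = H/L = 2.2548/2.2600 = 99.8%.

99.8%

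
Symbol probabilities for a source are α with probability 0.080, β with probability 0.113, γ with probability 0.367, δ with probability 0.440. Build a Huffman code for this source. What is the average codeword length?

Repeatedly combine the two least-probable nodes; the expected code length is the sum of the merged weights.
merge 2/25 + 113/1000 → 193/1000
merge 193/1000 + 367/1000 → 14/25
merge 11/25 + 14/25 → 1
L = 193/1000 + 14/25 + 1 = 1753/1000 = 1.753 bits/symbol.

1.753 bits/symbol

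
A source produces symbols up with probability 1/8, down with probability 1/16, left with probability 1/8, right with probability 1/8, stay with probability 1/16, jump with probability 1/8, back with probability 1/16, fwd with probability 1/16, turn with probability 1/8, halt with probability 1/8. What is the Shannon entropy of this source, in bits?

Each probability is a power of 1/2, so log₂(1/p) is an integer.
H = Σ p·log₂(1/p) = 1/8·3 + 1/16·4 + 1/8·3 + 1/8·3 + 1/16·4 + 1/8·3 + 1/16·4 + 1/16·4 + 1/8·3 + 1/8·3 = 3.25 bits.

3.25 bits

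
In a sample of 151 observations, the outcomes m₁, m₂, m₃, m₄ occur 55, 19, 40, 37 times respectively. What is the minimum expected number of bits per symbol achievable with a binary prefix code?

2 bits/symbol

Probabilities are the counts divided by 151.
Repeatedly combine the two least-probable nodes; the expected code length is the sum of the merged weights.
merge 19/151 + 37/151 → 56/151
merge 40/151 + 55/151 → 95/151
merge 56/151 + 95/151 → 1
L = 56/151 + 95/151 + 1 = 2 bits/symbol.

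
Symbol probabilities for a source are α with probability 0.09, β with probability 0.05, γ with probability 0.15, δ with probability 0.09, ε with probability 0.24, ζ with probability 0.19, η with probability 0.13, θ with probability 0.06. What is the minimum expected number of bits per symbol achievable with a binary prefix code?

Repeatedly combine the two least-probable nodes; the expected code length is the sum of the merged weights.
merge 1/20 + 3/50 → 11/100
merge 9/100 + 9/100 → 9/50
merge 11/100 + 13/100 → 6/25
merge 3/20 + 9/50 → 33/100
merge 19/100 + 6/25 → 43/100
merge 6/25 + 33/100 → 57/100
merge 43/100 + 57/100 → 1
L = 11/100 + 9/50 + 6/25 + 33/100 + 43/100 + 57/100 + 1 = 143/50 = 2.86 bits/symbol.

2.86 bits/symbol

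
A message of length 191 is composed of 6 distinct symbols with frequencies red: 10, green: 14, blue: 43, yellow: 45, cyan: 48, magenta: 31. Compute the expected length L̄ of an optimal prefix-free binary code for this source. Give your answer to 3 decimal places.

Probabilities are the counts divided by 191.
Repeatedly combine the two least-probable nodes; the expected code length is the sum of the merged weights.
merge 10/191 + 14/191 → 24/191
merge 24/191 + 31/191 → 55/191
merge 43/191 + 45/191 → 88/191
merge 48/191 + 55/191 → 103/191
merge 88/191 + 103/191 → 1
L = 24/191 + 55/191 + 88/191 + 103/191 + 1 = 461/191 ≈ 2.414 bits/symbol.

2.414 bits/symbol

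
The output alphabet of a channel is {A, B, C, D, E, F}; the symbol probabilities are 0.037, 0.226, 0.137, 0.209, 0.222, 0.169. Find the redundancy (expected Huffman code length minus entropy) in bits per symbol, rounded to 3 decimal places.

Entropy H = −Σ p log₂ p ≈ 2.4413 bits.
Huffman merges: 37/1000+137/1000→87/500; 169/1000+87/500→343/1000; 209/1000+111/500→431/1000; 113/500+343/1000→569/1000; 431/1000+569/1000→1. L = 2517/1000 ≈ 2.5170.
L − H = 2.5170 − 2.4413 = 0.076 bits.

0.076 bits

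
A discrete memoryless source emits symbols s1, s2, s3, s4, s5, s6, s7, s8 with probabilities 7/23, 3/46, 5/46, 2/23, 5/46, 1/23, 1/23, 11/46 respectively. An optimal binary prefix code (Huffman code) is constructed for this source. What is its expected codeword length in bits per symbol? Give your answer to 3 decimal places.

Repeatedly combine the two least-probable nodes; the expected code length is the sum of the merged weights.
merge 1/23 + 1/23 → 2/23
merge 3/46 + 2/23 → 7/46
merge 2/23 + 5/46 → 9/46
merge 5/46 + 7/46 → 6/23
merge 9/46 + 11/46 → 10/23
merge 6/23 + 7/23 → 13/23
merge 10/23 + 13/23 → 1
L = 2/23 + 7/46 + 9/46 + 6/23 + 10/23 + 13/23 + 1 = 62/23 ≈ 2.696 bits/symbol.

2.696 bits/symbol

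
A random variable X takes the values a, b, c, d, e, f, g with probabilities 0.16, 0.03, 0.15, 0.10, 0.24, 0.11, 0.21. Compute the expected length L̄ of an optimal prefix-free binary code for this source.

2.68 bits/symbol

Repeatedly combine the two least-probable nodes; the expected code length is the sum of the merged weights.
merge 3/100 + 1/10 → 13/100
merge 11/100 + 13/100 → 6/25
merge 3/20 + 4/25 → 31/100
merge 21/100 + 6/25 → 9/20
merge 6/25 + 31/100 → 11/20
merge 9/20 + 11/20 → 1
L = 13/100 + 6/25 + 31/100 + 9/20 + 11/20 + 1 = 67/25 = 2.68 bits/symbol.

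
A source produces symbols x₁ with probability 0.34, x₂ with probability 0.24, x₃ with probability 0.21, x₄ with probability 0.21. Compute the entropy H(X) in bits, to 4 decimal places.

H = −Σ pᵢ log₂ pᵢ.
−0.34·log₂(0.34) = 0.5292
−0.24·log₂(0.24) = 0.4941
−0.21·log₂(0.21) = 0.4728
−0.21·log₂(0.21) = 0.4728
Sum ≈ 1.9690 → 1.9690 bits.

1.9690 bits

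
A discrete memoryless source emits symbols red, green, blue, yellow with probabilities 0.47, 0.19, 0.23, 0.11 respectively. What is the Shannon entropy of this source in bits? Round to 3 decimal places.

1.805 bits

H = −Σ pᵢ log₂ pᵢ.
−0.47·log₂(0.47) = 0.5120
−0.19·log₂(0.19) = 0.4552
−0.23·log₂(0.23) = 0.4877
−0.11·log₂(0.11) = 0.3503
Sum ≈ 1.8051 → 1.805 bits.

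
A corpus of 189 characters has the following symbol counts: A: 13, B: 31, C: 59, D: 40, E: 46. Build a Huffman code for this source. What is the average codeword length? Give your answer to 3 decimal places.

2.233 bits/symbol

Probabilities are the counts divided by 189.
Repeatedly combine the two least-probable nodes; the expected code length is the sum of the merged weights.
merge 13/189 + 31/189 → 44/189
merge 40/189 + 44/189 → 4/9
merge 46/189 + 59/189 → 5/9
merge 4/9 + 5/9 → 1
L = 44/189 + 4/9 + 5/9 + 1 = 422/189 ≈ 2.233 bits/symbol.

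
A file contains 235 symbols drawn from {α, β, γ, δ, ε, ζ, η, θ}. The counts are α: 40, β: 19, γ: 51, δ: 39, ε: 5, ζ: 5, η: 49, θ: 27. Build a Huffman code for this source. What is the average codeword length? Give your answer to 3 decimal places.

2.740 bits/symbol

Probabilities are the counts divided by 235.
Repeatedly combine the two least-probable nodes; the expected code length is the sum of the merged weights.
merge 1/47 + 1/47 → 2/47
merge 2/47 + 19/235 → 29/235
merge 27/235 + 29/235 → 56/235
merge 39/235 + 8/47 → 79/235
merge 49/235 + 51/235 → 20/47
merge 56/235 + 79/235 → 27/47
merge 20/47 + 27/47 → 1
L = 2/47 + 29/235 + 56/235 + 79/235 + 20/47 + 27/47 + 1 = 644/235 ≈ 2.740 bits/symbol.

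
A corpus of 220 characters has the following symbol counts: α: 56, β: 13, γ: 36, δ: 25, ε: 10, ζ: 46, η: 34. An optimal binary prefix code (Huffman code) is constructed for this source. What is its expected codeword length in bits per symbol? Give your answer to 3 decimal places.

Probabilities are the counts divided by 220.
Repeatedly combine the two least-probable nodes; the expected code length is the sum of the merged weights.
merge 1/22 + 13/220 → 23/220
merge 23/220 + 5/44 → 12/55
merge 17/110 + 9/55 → 7/22
merge 23/110 + 12/55 → 47/110
merge 14/55 + 7/22 → 63/110
merge 47/110 + 63/110 → 1
L = 23/220 + 12/55 + 7/22 + 47/110 + 63/110 + 1 = 581/220 ≈ 2.641 bits/symbol.

2.641 bits/symbol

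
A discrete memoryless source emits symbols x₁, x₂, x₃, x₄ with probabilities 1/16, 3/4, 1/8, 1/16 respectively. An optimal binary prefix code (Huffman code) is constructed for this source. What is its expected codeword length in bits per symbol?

1.375 bits/symbol

Repeatedly combine the two least-probable nodes; the expected code length is the sum of the merged weights.
merge 1/16 + 1/16 → 1/8
merge 1/8 + 1/8 → 1/4
merge 1/4 + 3/4 → 1
L = 1/8 + 1/4 + 1 = 11/8 = 1.375 bits/symbol.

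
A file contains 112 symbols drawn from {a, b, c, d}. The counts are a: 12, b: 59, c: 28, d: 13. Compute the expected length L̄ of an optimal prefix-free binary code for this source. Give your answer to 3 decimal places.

Probabilities are the counts divided by 112.
Repeatedly combine the two least-probable nodes; the expected code length is the sum of the merged weights.
merge 3/28 + 13/112 → 25/112
merge 25/112 + 1/4 → 53/112
merge 53/112 + 59/112 → 1
L = 25/112 + 53/112 + 1 = 95/56 ≈ 1.696 bits/symbol.

1.696 bits/symbol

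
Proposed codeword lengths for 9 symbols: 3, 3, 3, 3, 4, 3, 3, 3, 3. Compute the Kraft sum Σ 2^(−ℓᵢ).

With common denominator 2^4 = 16: Σ 2^(−ℓᵢ) = 2/16 + 2/16 + 2/16 + 2/16 + 1/16 + 2/16 + 2/16 + 2/16 + 2/16 = 17/16 = 1.0625.

1.0625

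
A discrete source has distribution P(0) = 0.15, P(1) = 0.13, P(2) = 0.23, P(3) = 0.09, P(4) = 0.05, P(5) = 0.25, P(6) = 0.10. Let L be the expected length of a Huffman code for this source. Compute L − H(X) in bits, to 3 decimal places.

0.018 bits

Entropy H = −Σ p log₂ p ≈ 2.6418 bits.
Huffman merges: 1/20+9/100→7/50; 1/10+13/100→23/100; 7/50+3/20→29/100; 23/100+23/100→23/50; 1/4+29/100→27/50; 23/50+27/50→1. L = 133/50 ≈ 2.6600.
L − H = 2.6600 − 2.6418 = 0.018 bits.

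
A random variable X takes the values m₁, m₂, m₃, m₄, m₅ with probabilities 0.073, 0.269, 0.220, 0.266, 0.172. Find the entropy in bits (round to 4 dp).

2.2108 bits

H = −Σ pᵢ log₂ pᵢ.
−0.073·log₂(0.073) = 0.2756
−0.269·log₂(0.269) = 0.5096
−0.220·log₂(0.220) = 0.4806
−0.266·log₂(0.266) = 0.5082
−0.172·log₂(0.172) = 0.4368
Sum ≈ 2.2108 → 2.2108 bits.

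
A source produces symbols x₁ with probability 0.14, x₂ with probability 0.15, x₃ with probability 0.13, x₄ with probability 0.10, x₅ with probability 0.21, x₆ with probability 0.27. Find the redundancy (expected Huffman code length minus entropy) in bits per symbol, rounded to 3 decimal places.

Entropy H = −Σ p log₂ p ≈ 2.5053 bits.
Huffman merges: 1/10+13/100→23/100; 7/50+3/20→29/100; 21/100+23/100→11/25; 27/100+29/100→14/25; 11/25+14/25→1. L = 63/25 ≈ 2.5200.
L − H = 2.5200 − 2.5053 = 0.015 bits.

0.015 bits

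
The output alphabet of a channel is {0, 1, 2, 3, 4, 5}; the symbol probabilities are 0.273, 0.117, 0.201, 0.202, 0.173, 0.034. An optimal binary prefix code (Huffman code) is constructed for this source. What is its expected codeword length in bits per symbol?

2.475 bits/symbol

Repeatedly combine the two least-probable nodes; the expected code length is the sum of the merged weights.
merge 17/500 + 117/1000 → 151/1000
merge 151/1000 + 173/1000 → 81/250
merge 201/1000 + 101/500 → 403/1000
merge 273/1000 + 81/250 → 597/1000
merge 403/1000 + 597/1000 → 1
L = 151/1000 + 81/250 + 403/1000 + 597/1000 + 1 = 99/40 = 2.475 bits/symbol.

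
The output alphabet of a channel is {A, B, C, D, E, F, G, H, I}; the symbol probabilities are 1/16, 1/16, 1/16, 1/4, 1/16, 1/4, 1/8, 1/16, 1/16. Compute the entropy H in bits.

2.875 bits

Each probability is a power of 1/2, so log₂(1/p) is an integer.
H = Σ p·log₂(1/p) = 1/16·4 + 1/16·4 + 1/16·4 + 1/4·2 + 1/16·4 + 1/4·2 + 1/8·3 + 1/16·4 + 1/16·4 = 2.875 bits.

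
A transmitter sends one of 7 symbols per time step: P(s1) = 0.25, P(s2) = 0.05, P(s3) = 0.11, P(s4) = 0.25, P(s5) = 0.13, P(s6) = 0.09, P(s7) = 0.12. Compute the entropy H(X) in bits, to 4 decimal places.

2.6287 bits

H = −Σ pᵢ log₂ pᵢ.
−0.25·log₂(0.25) = 0.5000
−0.05·log₂(0.05) = 0.2161
−0.11·log₂(0.11) = 0.3503
−0.25·log₂(0.25) = 0.5000
−0.13·log₂(0.13) = 0.3826
−0.09·log₂(0.09) = 0.3127
−0.12·log₂(0.12) = 0.3671
Sum ≈ 2.6287 → 2.6287 bits.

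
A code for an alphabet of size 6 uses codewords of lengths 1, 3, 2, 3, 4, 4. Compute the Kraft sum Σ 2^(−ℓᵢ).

With common denominator 2^4 = 16: Σ 2^(−ℓᵢ) = 8/16 + 2/16 + 4/16 + 2/16 + 1/16 + 1/16 = 18/16 = 1.125.

1.125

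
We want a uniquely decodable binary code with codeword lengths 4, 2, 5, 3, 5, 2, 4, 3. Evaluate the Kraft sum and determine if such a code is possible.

With common denominator 2^5 = 32: Σ 2^(−ℓᵢ) = 2/32 + 8/32 + 1/32 + 4/32 + 1/32 + 8/32 + 2/32 + 4/32 = 30/32 = 0.9375.
Kraft's inequality requires Σ ≤ 1; here Σ = 0.9375 ≤ 1, so such a prefix code exists.

0.9375; yes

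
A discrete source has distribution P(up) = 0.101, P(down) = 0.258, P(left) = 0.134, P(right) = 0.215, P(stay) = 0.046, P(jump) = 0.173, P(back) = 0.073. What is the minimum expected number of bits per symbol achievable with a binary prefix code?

Repeatedly combine the two least-probable nodes; the expected code length is the sum of the merged weights.
merge 23/500 + 73/1000 → 119/1000
merge 101/1000 + 119/1000 → 11/50
merge 67/500 + 173/1000 → 307/1000
merge 43/200 + 11/50 → 87/200
merge 129/500 + 307/1000 → 113/200
merge 87/200 + 113/200 → 1
L = 119/1000 + 11/50 + 307/1000 + 87/200 + 113/200 + 1 = 1323/500 = 2.646 bits/symbol.

2.646 bits/symbol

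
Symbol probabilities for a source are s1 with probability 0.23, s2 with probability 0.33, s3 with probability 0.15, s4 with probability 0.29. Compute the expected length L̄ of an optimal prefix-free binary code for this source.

Repeatedly combine the two least-probable nodes; the expected code length is the sum of the merged weights.
merge 3/20 + 23/100 → 19/50
merge 29/100 + 33/100 → 31/50
merge 19/50 + 31/50 → 1
L = 19/50 + 31/50 + 1 = 2 bits/symbol.

2 bits/symbol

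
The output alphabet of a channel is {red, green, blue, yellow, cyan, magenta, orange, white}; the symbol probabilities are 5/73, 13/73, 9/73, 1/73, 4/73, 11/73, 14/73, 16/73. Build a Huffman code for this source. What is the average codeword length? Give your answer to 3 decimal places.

Repeatedly combine the two least-probable nodes; the expected code length is the sum of the merged weights.
merge 1/73 + 4/73 → 5/73
merge 5/73 + 5/73 → 10/73
merge 9/73 + 10/73 → 19/73
merge 11/73 + 13/73 → 24/73
merge 14/73 + 16/73 → 30/73
merge 19/73 + 24/73 → 43/73
merge 30/73 + 43/73 → 1
L = 5/73 + 10/73 + 19/73 + 24/73 + 30/73 + 43/73 + 1 = 204/73 ≈ 2.795 bits/symbol.

2.795 bits/symbol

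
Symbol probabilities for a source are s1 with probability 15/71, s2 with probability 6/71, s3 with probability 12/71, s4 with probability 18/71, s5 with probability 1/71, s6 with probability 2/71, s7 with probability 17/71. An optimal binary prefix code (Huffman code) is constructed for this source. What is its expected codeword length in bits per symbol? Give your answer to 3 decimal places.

2.465 bits/symbol

Repeatedly combine the two least-probable nodes; the expected code length is the sum of the merged weights.
merge 1/71 + 2/71 → 3/71
merge 3/71 + 6/71 → 9/71
merge 9/71 + 12/71 → 21/71
merge 15/71 + 17/71 → 32/71
merge 18/71 + 21/71 → 39/71
merge 32/71 + 39/71 → 1
L = 3/71 + 9/71 + 21/71 + 32/71 + 39/71 + 1 = 175/71 ≈ 2.465 bits/symbol.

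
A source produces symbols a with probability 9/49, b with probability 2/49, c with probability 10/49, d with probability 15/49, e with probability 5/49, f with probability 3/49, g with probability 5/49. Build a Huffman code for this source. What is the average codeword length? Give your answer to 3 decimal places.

Repeatedly combine the two least-probable nodes; the expected code length is the sum of the merged weights.
merge 2/49 + 3/49 → 5/49
merge 5/49 + 5/49 → 10/49
merge 5/49 + 9/49 → 2/7
merge 10/49 + 10/49 → 20/49
merge 2/7 + 15/49 → 29/49
merge 20/49 + 29/49 → 1
L = 5/49 + 10/49 + 2/7 + 20/49 + 29/49 + 1 = 127/49 ≈ 2.592 bits/symbol.

2.592 bits/symbol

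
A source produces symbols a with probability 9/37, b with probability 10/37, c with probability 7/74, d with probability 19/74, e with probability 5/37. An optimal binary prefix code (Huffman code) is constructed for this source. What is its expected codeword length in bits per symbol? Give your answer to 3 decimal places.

Repeatedly combine the two least-probable nodes; the expected code length is the sum of the merged weights.
merge 7/74 + 5/37 → 17/74
merge 17/74 + 9/37 → 35/74
merge 19/74 + 10/37 → 39/74
merge 35/74 + 39/74 → 1
L = 17/74 + 35/74 + 39/74 + 1 = 165/74 ≈ 2.230 bits/symbol.

2.230 bits/symbol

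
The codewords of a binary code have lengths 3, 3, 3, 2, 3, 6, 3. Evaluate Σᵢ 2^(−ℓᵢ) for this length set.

0.890625

With common denominator 2^6 = 64: Σ 2^(−ℓᵢ) = 8/64 + 8/64 + 8/64 + 16/64 + 8/64 + 1/64 + 8/64 = 57/64 = 0.890625.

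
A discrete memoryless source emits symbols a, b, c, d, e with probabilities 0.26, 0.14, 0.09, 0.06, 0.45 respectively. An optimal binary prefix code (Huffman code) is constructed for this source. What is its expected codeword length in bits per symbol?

1.99 bits/symbol

Repeatedly combine the two least-probable nodes; the expected code length is the sum of the merged weights.
merge 3/50 + 9/100 → 3/20
merge 7/50 + 3/20 → 29/100
merge 13/50 + 29/100 → 11/20
merge 9/20 + 11/20 → 1
L = 3/20 + 29/100 + 11/20 + 1 = 199/100 = 1.99 bits/symbol.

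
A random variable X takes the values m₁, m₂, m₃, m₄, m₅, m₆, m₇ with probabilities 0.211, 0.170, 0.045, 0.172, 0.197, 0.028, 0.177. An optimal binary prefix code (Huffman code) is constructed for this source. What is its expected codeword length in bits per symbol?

2.665 bits/symbol

Repeatedly combine the two least-probable nodes; the expected code length is the sum of the merged weights.
merge 7/250 + 9/200 → 73/1000
merge 73/1000 + 17/100 → 243/1000
merge 43/250 + 177/1000 → 349/1000
merge 197/1000 + 211/1000 → 51/125
merge 243/1000 + 349/1000 → 74/125
merge 51/125 + 74/125 → 1
L = 73/1000 + 243/1000 + 349/1000 + 51/125 + 74/125 + 1 = 533/200 = 2.665 bits/symbol.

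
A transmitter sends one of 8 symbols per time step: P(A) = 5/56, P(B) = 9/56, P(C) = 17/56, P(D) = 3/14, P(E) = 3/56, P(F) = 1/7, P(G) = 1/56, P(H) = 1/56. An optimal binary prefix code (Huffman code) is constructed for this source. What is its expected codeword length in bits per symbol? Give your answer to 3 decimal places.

Repeatedly combine the two least-probable nodes; the expected code length is the sum of the merged weights.
merge 1/56 + 1/56 → 1/28
merge 1/28 + 3/56 → 5/56
merge 5/56 + 5/56 → 5/28
merge 1/7 + 9/56 → 17/56
merge 5/28 + 3/14 → 11/28
merge 17/56 + 17/56 → 17/28
merge 11/28 + 17/28 → 1
L = 1/28 + 5/56 + 5/28 + 17/56 + 11/28 + 17/28 + 1 = 73/28 ≈ 2.607 bits/symbol.

2.607 bits/symbol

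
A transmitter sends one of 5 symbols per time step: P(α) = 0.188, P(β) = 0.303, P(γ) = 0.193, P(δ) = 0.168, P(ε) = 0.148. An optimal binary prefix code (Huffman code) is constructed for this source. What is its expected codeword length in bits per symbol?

Repeatedly combine the two least-probable nodes; the expected code length is the sum of the merged weights.
merge 37/250 + 21/125 → 79/250
merge 47/250 + 193/1000 → 381/1000
merge 303/1000 + 79/250 → 619/1000
merge 381/1000 + 619/1000 → 1
L = 79/250 + 381/1000 + 619/1000 + 1 = 579/250 = 2.316 bits/symbol.

2.316 bits/symbol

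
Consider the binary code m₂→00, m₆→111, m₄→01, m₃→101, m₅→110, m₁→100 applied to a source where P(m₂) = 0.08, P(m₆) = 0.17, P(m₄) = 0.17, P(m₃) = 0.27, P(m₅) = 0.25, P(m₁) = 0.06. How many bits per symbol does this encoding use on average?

L̄ = Σ pᵢ·ℓᵢ = 0.08·2 + 0.17·3 + 0.17·2 + 0.27·3 + 0.25·3 + 0.06·3 = 2.75 bits/symbol.

2.75 bits/symbol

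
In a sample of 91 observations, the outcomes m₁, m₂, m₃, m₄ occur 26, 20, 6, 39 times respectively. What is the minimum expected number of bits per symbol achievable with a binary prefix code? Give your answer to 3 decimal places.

1.857 bits/symbol

Probabilities are the counts divided by 91.
Repeatedly combine the two least-probable nodes; the expected code length is the sum of the merged weights.
merge 6/91 + 20/91 → 2/7
merge 2/7 + 2/7 → 4/7
merge 3/7 + 4/7 → 1
L = 2/7 + 4/7 + 1 = 13/7 ≈ 1.857 bits/symbol.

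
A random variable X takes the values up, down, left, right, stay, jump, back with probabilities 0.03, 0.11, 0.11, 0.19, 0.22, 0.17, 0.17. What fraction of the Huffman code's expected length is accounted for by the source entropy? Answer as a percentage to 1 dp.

97.3%

Entropy H = −Σ p log₂ p ≈ 2.6573 bits.
Huffman merges: 3/100+11/100→7/50; 11/100+7/50→1/4; 17/100+17/100→17/50; 19/100+11/50→41/100; 1/4+17/50→59/100; 41/100+59/100→1. L = 273/100 ≈ 2.7300.
Efficiency = H/L = 2.6573/2.7300 = 97.3%.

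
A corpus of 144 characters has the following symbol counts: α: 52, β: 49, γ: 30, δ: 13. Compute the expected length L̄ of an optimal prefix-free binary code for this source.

Probabilities are the counts divided by 144.
Repeatedly combine the two least-probable nodes; the expected code length is the sum of the merged weights.
merge 13/144 + 5/24 → 43/144
merge 43/144 + 49/144 → 23/36
merge 13/36 + 23/36 → 1
L = 43/144 + 23/36 + 1 = 31/16 = 1.9375 bits/symbol.

1.9375 bits/symbol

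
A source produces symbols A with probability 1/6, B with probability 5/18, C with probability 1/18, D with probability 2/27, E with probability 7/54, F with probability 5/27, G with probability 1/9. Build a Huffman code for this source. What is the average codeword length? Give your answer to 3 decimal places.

2.667 bits/symbol

Repeatedly combine the two least-probable nodes; the expected code length is the sum of the merged weights.
merge 1/18 + 2/27 → 7/54
merge 1/9 + 7/54 → 13/54
merge 7/54 + 1/6 → 8/27
merge 5/27 + 13/54 → 23/54
merge 5/18 + 8/27 → 31/54
merge 23/54 + 31/54 → 1
L = 7/54 + 13/54 + 8/27 + 23/54 + 31/54 + 1 = 8/3 ≈ 2.667 bits/symbol.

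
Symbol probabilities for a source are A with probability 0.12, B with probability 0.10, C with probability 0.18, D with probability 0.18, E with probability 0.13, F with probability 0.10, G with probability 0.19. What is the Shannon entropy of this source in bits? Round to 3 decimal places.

H = −Σ pᵢ log₂ pᵢ.
−0.12·log₂(0.12) = 0.3671
−0.10·log₂(0.10) = 0.3322
−0.18·log₂(0.18) = 0.4453
−0.18·log₂(0.18) = 0.4453
−0.13·log₂(0.13) = 0.3826
−0.10·log₂(0.10) = 0.3322
−0.19·log₂(0.19) = 0.4552
Sum ≈ 2.7599 → 2.760 bits.

2.760 bits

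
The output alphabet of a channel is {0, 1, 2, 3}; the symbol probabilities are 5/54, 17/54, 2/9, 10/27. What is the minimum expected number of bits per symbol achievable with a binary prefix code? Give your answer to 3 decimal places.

Repeatedly combine the two least-probable nodes; the expected code length is the sum of the merged weights.
merge 5/54 + 2/9 → 17/54
merge 17/54 + 17/54 → 17/27
merge 10/27 + 17/27 → 1
L = 17/54 + 17/27 + 1 = 35/18 ≈ 1.944 bits/symbol.

1.944 bits/symbol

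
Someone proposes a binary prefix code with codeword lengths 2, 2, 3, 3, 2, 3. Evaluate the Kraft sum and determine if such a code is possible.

With common denominator 2^3 = 8: Σ 2^(−ℓᵢ) = 2/8 + 2/8 + 1/8 + 1/8 + 2/8 + 1/8 = 9/8 = 1.125.
Kraft's inequality requires Σ ≤ 1; here Σ = 1.125 > 1, so no such prefix code exists.

1.125; no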